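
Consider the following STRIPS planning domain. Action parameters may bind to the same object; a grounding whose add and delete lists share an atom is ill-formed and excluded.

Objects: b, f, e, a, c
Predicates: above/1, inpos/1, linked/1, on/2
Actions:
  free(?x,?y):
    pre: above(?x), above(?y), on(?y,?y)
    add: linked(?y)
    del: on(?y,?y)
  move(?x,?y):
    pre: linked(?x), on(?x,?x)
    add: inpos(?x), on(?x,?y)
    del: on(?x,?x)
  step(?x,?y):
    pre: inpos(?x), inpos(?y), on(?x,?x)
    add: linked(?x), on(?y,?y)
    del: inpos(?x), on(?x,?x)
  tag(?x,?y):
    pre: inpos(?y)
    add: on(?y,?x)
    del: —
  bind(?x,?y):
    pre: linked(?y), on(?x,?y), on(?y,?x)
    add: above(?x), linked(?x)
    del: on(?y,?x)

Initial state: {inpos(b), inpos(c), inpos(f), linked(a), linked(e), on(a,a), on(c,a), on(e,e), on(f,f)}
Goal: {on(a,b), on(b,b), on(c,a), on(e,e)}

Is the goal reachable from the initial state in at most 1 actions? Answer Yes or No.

No

1. move(a,b)  →  {inpos(a), inpos(b), inpos(c), inpos(f), linked(a), linked(e), on(a,b), on(c,a), on(e,e), on(f,f)}
2. step(f,b)  →  {inpos(a), inpos(b), inpos(c), linked(a), linked(e), linked(f), on(a,b), on(b,b), on(c,a), on(e,e)}
optimal plan length = 2; 2 > 1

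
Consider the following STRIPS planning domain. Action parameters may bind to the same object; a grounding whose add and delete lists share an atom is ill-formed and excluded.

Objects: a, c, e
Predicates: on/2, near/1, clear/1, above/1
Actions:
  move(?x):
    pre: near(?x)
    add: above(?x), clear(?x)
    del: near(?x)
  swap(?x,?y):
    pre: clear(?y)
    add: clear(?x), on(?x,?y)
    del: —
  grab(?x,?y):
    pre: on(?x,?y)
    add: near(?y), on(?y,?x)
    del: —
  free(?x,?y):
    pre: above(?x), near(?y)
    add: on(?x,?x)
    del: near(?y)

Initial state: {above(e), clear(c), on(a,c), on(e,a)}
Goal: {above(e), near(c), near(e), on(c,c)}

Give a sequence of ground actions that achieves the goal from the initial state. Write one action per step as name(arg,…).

1. swap(c,c)  →  {above(e), clear(c), on(a,c), on(c,c), on(e,a)}
2. swap(e,c)  →  {above(e), clear(c), clear(e), on(a,c), on(c,c), on(e,a), on(e,c)}
3. grab(e,c)  →  {above(e), clear(c), clear(e), near(c), on(a,c), on(c,c), on(c,e), on(e,a), on(e,c)}
4. grab(c,e)  →  {above(e), clear(c), clear(e), near(c), near(e), on(a,c), on(c,c), on(c,e), on(e,a), on(e,c)}

swap(c,c); swap(e,c); grab(e,c); grab(c,e)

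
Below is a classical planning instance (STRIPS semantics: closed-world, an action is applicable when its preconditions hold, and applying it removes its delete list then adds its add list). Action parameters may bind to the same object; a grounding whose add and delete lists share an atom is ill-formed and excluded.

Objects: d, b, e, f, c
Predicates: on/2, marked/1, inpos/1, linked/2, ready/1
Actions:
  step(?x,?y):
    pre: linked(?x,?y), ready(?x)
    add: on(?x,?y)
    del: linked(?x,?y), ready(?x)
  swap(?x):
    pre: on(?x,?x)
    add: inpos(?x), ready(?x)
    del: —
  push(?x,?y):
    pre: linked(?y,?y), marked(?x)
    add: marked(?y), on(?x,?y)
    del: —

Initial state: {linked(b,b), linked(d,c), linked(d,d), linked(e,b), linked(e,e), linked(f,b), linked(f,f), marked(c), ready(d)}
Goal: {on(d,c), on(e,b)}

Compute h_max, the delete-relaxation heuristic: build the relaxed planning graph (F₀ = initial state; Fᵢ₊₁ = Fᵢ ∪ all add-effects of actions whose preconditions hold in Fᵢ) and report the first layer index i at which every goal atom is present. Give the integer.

2

F0 = init (9 atoms)
F1 = F0 ∪ {marked(b), marked(d), marked(e), marked(f), on(c,b), on(c,d), on(c,e), on(c,f), on(d,c), on(d,d)}  (19 atoms)
F2 = F1 ∪ {inpos(d), on(b,b), on(b,d), on(b,e), on(b,f), on(d,b), on(d,e), on(d,f), on(e,b), on(e,d), on(e,e), on(e,f), on(f,b), on(f,d), on(f,e), on(f,f)}  (35 atoms)
goal ⊆ F2  ⇒  h_max = 2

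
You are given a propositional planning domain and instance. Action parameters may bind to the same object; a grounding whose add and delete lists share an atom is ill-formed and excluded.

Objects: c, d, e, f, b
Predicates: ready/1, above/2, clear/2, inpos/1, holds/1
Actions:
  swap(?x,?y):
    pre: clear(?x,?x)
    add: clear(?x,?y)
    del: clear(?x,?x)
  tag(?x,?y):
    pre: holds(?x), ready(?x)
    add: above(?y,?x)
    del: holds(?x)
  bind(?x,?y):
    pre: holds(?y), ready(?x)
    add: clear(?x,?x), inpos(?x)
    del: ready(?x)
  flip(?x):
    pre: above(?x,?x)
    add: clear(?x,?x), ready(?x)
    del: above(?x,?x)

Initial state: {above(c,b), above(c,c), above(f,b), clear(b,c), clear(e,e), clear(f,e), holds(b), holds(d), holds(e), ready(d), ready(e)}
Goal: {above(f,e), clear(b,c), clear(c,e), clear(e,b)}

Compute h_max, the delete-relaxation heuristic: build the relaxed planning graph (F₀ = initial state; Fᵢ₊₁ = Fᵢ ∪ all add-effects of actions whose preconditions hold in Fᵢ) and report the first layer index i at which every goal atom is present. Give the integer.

F0 = init (11 atoms)
F1 = F0 ∪ {above(b,d), above(b,e), above(c,d), above(c,e), above(d,d), above(d,e), above(e,d), above(e,e), above(f,d), above(f,e), clear(c,c), clear(d,d), clear(e,b), clear(e,c), clear(e,d), clear(e,f), inpos(d), inpos(e), ready(c)}  (30 atoms)
F2 = F1 ∪ {clear(c,b), clear(c,d), clear(c,e), clear(c,f), clear(d,b), clear(d,c), clear(d,e), clear(d,f), inpos(c)}  (39 atoms)
goal ⊆ F2  ⇒  h_max = 2

2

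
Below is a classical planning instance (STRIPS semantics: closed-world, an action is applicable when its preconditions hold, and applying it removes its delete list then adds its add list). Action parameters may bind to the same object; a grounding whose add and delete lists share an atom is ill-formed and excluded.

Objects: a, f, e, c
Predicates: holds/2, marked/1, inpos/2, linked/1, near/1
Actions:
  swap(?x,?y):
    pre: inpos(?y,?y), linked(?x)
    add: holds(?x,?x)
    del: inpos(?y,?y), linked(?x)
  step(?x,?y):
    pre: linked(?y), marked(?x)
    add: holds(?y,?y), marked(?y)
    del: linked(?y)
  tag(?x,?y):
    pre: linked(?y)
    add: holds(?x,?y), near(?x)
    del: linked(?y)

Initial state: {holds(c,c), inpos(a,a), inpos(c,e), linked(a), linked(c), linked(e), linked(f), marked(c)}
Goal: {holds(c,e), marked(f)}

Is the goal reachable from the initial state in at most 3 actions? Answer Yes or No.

1. step(c,f)  →  {holds(c,c), holds(f,f), inpos(a,a), inpos(c,e), linked(a), linked(c), linked(e), marked(c), marked(f)}
2. tag(c,e)  →  {holds(c,c), holds(c,e), holds(f,f), inpos(a,a), inpos(c,e), linked(a), linked(c), marked(c), marked(f), near(c)}
optimal plan length = 2; 2 ≤ 3

Yes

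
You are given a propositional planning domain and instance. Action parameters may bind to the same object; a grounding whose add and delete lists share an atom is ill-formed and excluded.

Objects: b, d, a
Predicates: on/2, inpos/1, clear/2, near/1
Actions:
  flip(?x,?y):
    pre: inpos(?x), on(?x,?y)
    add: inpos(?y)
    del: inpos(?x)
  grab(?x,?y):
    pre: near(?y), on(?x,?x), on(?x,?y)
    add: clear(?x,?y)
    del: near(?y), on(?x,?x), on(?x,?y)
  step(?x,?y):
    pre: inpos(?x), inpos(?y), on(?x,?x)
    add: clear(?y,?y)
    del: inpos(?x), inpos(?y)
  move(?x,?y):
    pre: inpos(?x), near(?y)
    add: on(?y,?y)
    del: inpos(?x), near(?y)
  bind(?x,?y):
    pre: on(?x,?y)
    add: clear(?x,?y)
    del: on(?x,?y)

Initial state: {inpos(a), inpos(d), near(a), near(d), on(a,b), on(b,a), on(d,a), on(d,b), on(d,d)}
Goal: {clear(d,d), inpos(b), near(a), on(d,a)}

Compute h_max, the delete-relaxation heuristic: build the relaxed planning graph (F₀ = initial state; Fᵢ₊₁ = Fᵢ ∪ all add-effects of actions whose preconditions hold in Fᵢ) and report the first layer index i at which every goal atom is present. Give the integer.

F0 = init (9 atoms)
F1 = F0 ∪ {clear(a,a), clear(a,b), clear(b,a), clear(d,a), clear(d,b), clear(d,d), inpos(b), on(a,a)}  (17 atoms)
goal ⊆ F1  ⇒  h_max = 1

1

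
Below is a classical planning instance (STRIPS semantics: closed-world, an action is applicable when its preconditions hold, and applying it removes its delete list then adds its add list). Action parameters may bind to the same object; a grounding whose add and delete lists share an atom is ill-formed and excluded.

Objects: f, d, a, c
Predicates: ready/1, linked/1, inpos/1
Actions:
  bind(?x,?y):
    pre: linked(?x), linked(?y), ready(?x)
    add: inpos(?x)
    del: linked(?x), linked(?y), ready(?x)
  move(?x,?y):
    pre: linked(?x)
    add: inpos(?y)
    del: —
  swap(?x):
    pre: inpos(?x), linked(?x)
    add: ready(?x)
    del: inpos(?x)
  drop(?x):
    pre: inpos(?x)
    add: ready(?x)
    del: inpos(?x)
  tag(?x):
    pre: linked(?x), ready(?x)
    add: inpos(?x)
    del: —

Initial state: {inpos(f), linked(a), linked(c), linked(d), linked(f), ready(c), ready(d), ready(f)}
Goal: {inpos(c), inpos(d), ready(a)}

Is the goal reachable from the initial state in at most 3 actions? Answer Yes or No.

1. bind(d,f)  →  {inpos(d), inpos(f), linked(a), linked(c), ready(c), ready(f)}
2. bind(c,c)  →  {inpos(c), inpos(d), inpos(f), linked(a), ready(f)}
3. move(a,a)  →  {inpos(a), inpos(c), inpos(d), inpos(f), linked(a), ready(f)}
4. swap(a)  →  {inpos(c), inpos(d), inpos(f), linked(a), ready(a), ready(f)}
optimal plan length = 4; 4 > 3

No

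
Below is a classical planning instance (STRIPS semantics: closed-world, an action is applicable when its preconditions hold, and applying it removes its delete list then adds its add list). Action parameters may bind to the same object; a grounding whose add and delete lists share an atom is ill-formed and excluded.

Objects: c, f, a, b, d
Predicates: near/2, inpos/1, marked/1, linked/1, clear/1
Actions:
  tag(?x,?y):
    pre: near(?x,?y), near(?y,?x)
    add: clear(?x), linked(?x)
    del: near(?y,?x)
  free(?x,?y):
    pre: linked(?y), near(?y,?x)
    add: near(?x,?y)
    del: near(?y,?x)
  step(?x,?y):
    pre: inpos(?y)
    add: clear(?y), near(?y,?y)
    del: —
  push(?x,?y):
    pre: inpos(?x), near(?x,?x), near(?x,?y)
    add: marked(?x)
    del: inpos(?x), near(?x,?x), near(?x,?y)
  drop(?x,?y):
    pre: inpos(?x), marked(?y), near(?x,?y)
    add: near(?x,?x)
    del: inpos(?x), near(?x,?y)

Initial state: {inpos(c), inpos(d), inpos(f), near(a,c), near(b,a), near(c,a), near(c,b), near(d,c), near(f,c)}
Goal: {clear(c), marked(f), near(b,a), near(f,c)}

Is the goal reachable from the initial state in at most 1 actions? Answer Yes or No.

1. tag(c,a)  →  {clear(c), inpos(c), inpos(d), inpos(f), linked(c), near(b,a), near(c,a), near(c,b), near(d,c), near(f,c)}
2. step(c,f)  →  {clear(c), clear(f), inpos(c), inpos(d), inpos(f), linked(c), near(b,a), near(c,a), near(c,b), near(d,c), near(f,c), near(f,f)}
3. push(f,f)  →  {clear(c), clear(f), inpos(c), inpos(d), linked(c), marked(f), near(b,a), near(c,a), near(c,b), near(d,c), near(f,c)}
optimal plan length = 3; 3 > 1

No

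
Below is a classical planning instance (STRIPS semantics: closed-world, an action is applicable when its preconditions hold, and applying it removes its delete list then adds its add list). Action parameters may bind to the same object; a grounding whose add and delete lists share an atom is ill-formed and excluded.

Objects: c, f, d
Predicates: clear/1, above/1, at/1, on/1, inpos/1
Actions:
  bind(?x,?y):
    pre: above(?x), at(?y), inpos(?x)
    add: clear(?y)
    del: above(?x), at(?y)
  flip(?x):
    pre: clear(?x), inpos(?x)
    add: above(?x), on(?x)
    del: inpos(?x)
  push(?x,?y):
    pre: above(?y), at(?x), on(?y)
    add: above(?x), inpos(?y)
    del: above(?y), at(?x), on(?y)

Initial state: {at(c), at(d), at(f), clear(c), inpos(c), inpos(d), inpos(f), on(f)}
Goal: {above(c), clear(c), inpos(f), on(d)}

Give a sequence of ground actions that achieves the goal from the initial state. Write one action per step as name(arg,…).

flip(c); push(f,c); bind(f,d); flip(c); flip(d)

1. flip(c)  →  {above(c), at(c), at(d), at(f), clear(c), inpos(d), inpos(f), on(c), on(f)}
2. push(f,c)  →  {above(f), at(c), at(d), clear(c), inpos(c), inpos(d), inpos(f), on(f)}
3. bind(f,d)  →  {at(c), clear(c), clear(d), inpos(c), inpos(d), inpos(f), on(f)}
4. flip(c)  →  {above(c), at(c), clear(c), clear(d), inpos(d), inpos(f), on(c), on(f)}
5. flip(d)  →  {above(c), above(d), at(c), clear(c), clear(d), inpos(f), on(c), on(d), on(f)}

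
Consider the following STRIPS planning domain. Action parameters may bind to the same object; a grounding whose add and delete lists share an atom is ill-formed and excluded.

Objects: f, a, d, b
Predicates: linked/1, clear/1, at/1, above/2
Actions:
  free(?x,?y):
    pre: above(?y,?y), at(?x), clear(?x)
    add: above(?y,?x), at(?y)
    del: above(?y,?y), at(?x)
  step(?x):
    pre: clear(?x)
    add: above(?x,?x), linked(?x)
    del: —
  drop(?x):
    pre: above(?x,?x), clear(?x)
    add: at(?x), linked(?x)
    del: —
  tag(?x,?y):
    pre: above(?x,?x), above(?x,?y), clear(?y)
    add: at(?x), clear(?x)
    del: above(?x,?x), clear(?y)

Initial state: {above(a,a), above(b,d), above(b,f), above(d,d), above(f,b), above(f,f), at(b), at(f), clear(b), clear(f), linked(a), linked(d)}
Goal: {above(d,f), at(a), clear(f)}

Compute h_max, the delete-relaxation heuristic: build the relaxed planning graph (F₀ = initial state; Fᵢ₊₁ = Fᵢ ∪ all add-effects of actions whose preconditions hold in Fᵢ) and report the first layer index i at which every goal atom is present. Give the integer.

F0 = init (12 atoms)
F1 = F0 ∪ {above(a,b), above(a,f), above(b,b), above(d,b), above(d,f), at(a), at(d), linked(b), linked(f)}  (21 atoms)
goal ⊆ F1  ⇒  h_max = 1

1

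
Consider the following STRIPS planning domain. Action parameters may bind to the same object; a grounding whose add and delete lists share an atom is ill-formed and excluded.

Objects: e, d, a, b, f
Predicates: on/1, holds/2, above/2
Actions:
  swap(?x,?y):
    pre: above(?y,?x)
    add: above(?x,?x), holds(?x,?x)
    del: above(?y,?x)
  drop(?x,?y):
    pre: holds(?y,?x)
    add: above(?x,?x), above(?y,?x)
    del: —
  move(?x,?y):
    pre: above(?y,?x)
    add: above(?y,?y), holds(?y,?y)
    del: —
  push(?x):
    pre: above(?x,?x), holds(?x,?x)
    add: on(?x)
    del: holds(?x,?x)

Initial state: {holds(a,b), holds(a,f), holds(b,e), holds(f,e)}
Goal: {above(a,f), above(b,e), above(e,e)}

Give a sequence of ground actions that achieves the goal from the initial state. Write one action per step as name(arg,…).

1. drop(e,b)  →  {above(b,e), above(e,e), holds(a,b), holds(a,f), holds(b,e), holds(f,e)}
2. drop(f,a)  →  {above(a,f), above(b,e), above(e,e), above(f,f), holds(a,b), holds(a,f), holds(b,e), holds(f,e)}

drop(e,b); drop(f,a)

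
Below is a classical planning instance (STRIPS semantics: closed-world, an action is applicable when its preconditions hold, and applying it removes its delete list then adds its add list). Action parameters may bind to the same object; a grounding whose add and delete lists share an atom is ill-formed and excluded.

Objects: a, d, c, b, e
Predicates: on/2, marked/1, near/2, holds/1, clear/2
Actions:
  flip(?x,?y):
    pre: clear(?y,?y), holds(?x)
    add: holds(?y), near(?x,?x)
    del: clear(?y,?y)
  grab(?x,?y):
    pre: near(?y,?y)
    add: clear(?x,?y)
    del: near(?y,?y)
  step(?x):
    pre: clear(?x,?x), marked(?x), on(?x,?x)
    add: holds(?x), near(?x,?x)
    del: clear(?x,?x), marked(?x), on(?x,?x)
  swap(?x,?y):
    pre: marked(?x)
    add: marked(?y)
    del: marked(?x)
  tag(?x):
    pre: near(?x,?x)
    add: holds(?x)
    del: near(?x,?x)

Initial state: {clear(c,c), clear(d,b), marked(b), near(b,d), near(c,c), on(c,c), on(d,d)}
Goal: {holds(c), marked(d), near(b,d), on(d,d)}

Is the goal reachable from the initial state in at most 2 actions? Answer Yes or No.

Yes

1. swap(b,d)  →  {clear(c,c), clear(d,b), marked(d), near(b,d), near(c,c), on(c,c), on(d,d)}
2. tag(c)  →  {clear(c,c), clear(d,b), holds(c), marked(d), near(b,d), on(c,c), on(d,d)}
optimal plan length = 2; 2 ≤ 2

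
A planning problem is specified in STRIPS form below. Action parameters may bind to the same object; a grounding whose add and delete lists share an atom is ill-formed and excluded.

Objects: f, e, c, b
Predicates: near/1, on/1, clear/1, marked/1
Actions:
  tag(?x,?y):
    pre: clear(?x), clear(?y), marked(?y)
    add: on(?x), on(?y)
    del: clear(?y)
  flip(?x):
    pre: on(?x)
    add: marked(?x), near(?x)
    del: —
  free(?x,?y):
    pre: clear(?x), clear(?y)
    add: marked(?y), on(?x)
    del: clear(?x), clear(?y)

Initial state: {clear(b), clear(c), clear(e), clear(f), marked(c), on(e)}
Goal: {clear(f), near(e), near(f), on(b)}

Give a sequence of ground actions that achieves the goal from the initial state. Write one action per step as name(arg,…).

1. tag(f,c)  →  {clear(b), clear(e), clear(f), marked(c), on(c), on(e), on(f)}
2. flip(f)  →  {clear(b), clear(e), clear(f), marked(c), marked(f), near(f), on(c), on(e), on(f)}
3. flip(e)  →  {clear(b), clear(e), clear(f), marked(c), marked(e), marked(f), near(e), near(f), on(c), on(e), on(f)}
4. tag(b,e)  →  {clear(b), clear(f), marked(c), marked(e), marked(f), near(e), near(f), on(b), on(c), on(e), on(f)}

tag(f,c); flip(f); flip(e); tag(b,e)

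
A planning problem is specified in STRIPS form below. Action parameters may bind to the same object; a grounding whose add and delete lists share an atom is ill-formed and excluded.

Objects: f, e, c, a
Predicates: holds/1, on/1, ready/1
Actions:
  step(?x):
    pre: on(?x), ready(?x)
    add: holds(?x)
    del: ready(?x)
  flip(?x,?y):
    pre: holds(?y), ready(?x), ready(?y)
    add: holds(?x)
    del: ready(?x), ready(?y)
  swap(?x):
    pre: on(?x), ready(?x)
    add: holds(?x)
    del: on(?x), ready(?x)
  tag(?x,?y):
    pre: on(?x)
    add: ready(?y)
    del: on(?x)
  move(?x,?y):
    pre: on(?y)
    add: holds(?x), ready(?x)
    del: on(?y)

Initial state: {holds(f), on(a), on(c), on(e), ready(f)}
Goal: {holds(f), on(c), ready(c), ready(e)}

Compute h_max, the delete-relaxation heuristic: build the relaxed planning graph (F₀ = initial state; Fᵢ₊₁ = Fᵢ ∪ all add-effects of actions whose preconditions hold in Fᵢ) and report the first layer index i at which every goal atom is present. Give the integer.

F0 = init (5 atoms)
F1 = F0 ∪ {holds(a), holds(c), holds(e), ready(a), ready(c), ready(e)}  (11 atoms)
goal ⊆ F1  ⇒  h_max = 1

1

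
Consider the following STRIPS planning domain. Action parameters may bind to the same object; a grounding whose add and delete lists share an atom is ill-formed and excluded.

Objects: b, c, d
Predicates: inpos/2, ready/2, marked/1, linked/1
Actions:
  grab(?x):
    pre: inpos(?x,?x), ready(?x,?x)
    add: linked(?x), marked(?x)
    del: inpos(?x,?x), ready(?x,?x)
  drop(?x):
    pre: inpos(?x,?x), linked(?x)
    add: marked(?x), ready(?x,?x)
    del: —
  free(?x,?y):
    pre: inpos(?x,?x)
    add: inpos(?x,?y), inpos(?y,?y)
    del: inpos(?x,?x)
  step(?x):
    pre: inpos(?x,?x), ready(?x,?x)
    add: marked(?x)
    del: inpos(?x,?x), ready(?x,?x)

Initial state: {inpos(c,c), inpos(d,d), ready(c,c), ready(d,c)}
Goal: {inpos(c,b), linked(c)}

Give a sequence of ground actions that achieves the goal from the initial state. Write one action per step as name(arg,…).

grab(c); free(d,c); free(c,b)

1. grab(c)  →  {inpos(d,d), linked(c), marked(c), ready(d,c)}
2. free(d,c)  →  {inpos(c,c), inpos(d,c), linked(c), marked(c), ready(d,c)}
3. free(c,b)  →  {inpos(b,b), inpos(c,b), inpos(d,c), linked(c), marked(c), ready(d,c)}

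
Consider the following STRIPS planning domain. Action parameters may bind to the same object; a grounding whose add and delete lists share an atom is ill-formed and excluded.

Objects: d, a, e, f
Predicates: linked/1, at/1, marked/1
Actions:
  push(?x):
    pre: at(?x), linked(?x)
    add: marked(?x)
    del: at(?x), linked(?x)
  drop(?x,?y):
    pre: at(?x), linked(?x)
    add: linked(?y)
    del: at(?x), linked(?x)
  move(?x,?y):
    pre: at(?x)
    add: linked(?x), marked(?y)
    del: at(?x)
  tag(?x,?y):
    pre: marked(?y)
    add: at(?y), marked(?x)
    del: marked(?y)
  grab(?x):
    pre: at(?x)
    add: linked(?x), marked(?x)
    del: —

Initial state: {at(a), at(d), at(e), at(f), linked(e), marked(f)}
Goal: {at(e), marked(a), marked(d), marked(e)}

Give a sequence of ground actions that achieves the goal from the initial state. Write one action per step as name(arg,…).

1. move(d,d)  →  {at(a), at(e), at(f), linked(d), linked(e), marked(d), marked(f)}
2. move(a,a)  →  {at(e), at(f), linked(a), linked(d), linked(e), marked(a), marked(d), marked(f)}
3. move(f,e)  →  {at(e), linked(a), linked(d), linked(e), linked(f), marked(a), marked(d), marked(e), marked(f)}

move(d,d); move(a,a); move(f,e)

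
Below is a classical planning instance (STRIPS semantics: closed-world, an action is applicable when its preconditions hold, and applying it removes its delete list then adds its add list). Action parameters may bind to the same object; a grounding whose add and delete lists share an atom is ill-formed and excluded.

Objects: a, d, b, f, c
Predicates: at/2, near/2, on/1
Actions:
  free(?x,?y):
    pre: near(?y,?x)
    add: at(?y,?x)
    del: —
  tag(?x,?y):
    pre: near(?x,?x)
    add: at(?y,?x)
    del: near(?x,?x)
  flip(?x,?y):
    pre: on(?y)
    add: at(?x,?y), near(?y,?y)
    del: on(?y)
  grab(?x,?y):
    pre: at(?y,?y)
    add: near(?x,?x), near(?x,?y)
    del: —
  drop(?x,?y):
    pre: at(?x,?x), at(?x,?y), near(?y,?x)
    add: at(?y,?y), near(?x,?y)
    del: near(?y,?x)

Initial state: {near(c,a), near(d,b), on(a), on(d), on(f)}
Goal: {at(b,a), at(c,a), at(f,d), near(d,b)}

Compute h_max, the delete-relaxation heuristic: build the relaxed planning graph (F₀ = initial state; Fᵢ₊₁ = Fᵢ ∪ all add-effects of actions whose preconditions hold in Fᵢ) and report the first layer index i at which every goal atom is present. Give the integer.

1

F0 = init (5 atoms)
F1 = F0 ∪ {at(a,a), at(a,d), at(a,f), at(b,a), at(b,d), at(b,f), at(c,a), at(c,d), at(c,f), at(d,a), at(d,b), at(d,d), at(d,f), at(f,a), at(f,d), at(f,f), near(a,a), near(d,d), near(f,f)}  (24 atoms)
goal ⊆ F1  ⇒  h_max = 1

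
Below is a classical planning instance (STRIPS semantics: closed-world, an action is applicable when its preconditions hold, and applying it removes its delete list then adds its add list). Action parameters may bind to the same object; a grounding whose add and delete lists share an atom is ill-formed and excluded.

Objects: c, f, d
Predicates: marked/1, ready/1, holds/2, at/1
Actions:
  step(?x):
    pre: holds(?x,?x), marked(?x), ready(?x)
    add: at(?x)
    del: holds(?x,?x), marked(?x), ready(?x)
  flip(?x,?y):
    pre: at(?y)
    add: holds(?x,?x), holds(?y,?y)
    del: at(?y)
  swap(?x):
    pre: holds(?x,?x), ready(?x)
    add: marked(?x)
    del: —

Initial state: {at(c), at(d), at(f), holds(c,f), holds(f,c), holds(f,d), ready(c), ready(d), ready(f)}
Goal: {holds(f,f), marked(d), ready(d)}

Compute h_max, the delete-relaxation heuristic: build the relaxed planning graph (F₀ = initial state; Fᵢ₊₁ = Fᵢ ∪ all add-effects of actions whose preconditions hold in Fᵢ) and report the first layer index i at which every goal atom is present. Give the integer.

F0 = init (9 atoms)
F1 = F0 ∪ {holds(c,c), holds(d,d), holds(f,f)}  (12 atoms)
F2 = F1 ∪ {marked(c), marked(d), marked(f)}  (15 atoms)
goal ⊆ F2  ⇒  h_max = 2

2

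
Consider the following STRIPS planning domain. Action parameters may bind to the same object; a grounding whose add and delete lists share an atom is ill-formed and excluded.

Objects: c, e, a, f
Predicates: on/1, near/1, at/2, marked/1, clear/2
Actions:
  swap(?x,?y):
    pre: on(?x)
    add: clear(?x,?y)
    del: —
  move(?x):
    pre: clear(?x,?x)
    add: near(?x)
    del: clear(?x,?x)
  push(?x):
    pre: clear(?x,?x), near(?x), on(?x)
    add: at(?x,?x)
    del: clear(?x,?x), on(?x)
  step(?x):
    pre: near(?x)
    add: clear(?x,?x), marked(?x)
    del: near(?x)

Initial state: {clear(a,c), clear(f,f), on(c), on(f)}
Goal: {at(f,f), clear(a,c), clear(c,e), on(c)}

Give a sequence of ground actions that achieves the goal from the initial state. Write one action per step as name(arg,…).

1. swap(c,e)  →  {clear(a,c), clear(c,e), clear(f,f), on(c), on(f)}
2. move(f)  →  {clear(a,c), clear(c,e), near(f), on(c), on(f)}
3. swap(f,f)  →  {clear(a,c), clear(c,e), clear(f,f), near(f), on(c), on(f)}
4. push(f)  →  {at(f,f), clear(a,c), clear(c,e), near(f), on(c)}

swap(c,e); move(f); swap(f,f); push(f)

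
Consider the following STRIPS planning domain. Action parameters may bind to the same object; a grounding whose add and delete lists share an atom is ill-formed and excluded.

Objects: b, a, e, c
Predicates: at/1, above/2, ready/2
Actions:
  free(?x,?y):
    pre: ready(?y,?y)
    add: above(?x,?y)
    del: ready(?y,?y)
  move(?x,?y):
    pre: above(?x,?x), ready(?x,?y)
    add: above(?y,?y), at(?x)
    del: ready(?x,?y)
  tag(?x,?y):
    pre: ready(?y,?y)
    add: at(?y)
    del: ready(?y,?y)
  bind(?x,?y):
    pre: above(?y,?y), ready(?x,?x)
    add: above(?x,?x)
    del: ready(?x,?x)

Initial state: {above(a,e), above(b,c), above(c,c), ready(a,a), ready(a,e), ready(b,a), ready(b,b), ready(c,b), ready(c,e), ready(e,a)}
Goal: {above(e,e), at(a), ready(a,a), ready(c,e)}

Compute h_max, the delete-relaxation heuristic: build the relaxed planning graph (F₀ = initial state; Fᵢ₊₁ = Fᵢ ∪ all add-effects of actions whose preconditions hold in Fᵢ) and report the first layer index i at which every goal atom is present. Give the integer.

F0 = init (10 atoms)
F1 = F0 ∪ {above(a,a), above(a,b), above(b,a), above(b,b), above(c,a), above(c,b), above(e,a), above(e,b), above(e,e), at(a), at(b), at(c)}  (22 atoms)
goal ⊆ F1  ⇒  h_max = 1

1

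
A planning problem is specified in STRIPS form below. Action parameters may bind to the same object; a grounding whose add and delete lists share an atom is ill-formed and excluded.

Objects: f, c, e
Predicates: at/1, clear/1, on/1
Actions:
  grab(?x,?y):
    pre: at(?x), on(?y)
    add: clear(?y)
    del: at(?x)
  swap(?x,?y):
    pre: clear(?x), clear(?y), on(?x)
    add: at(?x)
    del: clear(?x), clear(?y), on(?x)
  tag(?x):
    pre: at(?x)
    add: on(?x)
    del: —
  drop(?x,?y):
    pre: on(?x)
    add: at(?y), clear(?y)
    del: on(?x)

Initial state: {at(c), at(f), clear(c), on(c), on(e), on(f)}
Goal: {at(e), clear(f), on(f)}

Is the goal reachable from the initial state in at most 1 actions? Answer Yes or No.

No

1. grab(f,f)  →  {at(c), clear(c), clear(f), on(c), on(e), on(f)}
2. drop(c,e)  →  {at(c), at(e), clear(c), clear(e), clear(f), on(e), on(f)}
optimal plan length = 2; 2 > 1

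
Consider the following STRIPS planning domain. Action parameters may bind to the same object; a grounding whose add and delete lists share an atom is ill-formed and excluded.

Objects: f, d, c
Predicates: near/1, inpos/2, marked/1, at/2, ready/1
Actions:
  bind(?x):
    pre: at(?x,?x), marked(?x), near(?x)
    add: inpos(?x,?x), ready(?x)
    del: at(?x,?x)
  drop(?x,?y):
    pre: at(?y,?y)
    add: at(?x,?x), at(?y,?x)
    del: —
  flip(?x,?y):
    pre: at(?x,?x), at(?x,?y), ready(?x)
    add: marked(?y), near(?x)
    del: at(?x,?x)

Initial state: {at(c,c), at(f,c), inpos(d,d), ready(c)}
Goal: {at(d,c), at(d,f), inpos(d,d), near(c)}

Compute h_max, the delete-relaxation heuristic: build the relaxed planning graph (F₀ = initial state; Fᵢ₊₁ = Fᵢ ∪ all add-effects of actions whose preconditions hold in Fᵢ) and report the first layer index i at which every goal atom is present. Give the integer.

2

F0 = init (4 atoms)
F1 = F0 ∪ {at(c,d), at(c,f), at(d,d), at(f,f), marked(c), near(c)}  (10 atoms)
F2 = F1 ∪ {at(d,c), at(d,f), at(f,d), inpos(c,c), marked(d), marked(f)}  (16 atoms)
goal ⊆ F2  ⇒  h_max = 2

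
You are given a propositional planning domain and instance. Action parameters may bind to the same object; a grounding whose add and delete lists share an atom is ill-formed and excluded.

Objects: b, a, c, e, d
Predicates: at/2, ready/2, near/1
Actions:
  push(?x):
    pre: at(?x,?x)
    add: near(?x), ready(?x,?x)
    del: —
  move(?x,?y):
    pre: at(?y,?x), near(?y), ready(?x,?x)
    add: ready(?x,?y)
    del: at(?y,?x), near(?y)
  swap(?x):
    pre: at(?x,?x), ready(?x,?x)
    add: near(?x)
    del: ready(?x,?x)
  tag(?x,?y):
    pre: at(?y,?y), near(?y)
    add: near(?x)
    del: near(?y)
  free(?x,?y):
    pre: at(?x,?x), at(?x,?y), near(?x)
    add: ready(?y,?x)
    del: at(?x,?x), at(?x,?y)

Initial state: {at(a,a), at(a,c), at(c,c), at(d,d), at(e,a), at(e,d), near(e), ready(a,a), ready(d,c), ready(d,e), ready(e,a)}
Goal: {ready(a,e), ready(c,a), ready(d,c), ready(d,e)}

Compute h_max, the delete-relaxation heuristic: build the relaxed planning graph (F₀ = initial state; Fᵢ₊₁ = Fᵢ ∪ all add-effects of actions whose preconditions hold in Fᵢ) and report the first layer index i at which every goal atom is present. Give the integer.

2

F0 = init (11 atoms)
F1 = F0 ∪ {near(a), near(c), near(d), ready(a,e), ready(c,c), ready(d,d)}  (17 atoms)
F2 = F1 ∪ {near(b), ready(c,a)}  (19 atoms)
goal ⊆ F2  ⇒  h_max = 2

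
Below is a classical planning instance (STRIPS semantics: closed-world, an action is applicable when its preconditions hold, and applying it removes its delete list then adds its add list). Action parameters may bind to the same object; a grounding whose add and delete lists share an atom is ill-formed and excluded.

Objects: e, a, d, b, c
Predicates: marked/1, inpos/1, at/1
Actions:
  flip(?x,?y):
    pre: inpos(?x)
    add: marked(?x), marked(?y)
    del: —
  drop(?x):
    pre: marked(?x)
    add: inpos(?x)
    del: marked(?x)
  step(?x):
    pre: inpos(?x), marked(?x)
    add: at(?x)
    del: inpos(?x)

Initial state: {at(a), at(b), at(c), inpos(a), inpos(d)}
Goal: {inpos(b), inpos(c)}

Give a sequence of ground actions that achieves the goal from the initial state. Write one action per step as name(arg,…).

1. flip(a,b)  →  {at(a), at(b), at(c), inpos(a), inpos(d), marked(a), marked(b)}
2. flip(a,c)  →  {at(a), at(b), at(c), inpos(a), inpos(d), marked(a), marked(b), marked(c)}
3. drop(b)  →  {at(a), at(b), at(c), inpos(a), inpos(b), inpos(d), marked(a), marked(c)}
4. drop(c)  →  {at(a), at(b), at(c), inpos(a), inpos(b), inpos(c), inpos(d), marked(a)}

flip(a,b); flip(a,c); drop(b); drop(c)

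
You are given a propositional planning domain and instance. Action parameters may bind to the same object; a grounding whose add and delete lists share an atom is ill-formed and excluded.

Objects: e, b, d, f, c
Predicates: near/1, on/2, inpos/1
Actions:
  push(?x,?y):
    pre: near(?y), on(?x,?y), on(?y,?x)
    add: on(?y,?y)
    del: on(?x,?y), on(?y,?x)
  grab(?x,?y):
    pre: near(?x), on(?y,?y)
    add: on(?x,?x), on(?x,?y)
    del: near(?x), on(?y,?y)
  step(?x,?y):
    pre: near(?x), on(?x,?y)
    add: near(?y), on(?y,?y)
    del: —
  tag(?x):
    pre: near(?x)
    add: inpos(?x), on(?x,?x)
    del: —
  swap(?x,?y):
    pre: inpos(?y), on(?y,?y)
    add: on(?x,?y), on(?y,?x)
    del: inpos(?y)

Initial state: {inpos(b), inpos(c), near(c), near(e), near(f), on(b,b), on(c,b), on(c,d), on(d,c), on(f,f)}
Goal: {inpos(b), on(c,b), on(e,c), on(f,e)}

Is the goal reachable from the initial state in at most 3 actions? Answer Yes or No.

Yes

1. push(d,c)  →  {inpos(b), inpos(c), near(c), near(e), near(f), on(b,b), on(c,b), on(c,c), on(f,f)}
2. grab(e,c)  →  {inpos(b), inpos(c), near(c), near(f), on(b,b), on(c,b), on(e,c), on(e,e), on(f,f)}
3. grab(f,e)  →  {inpos(b), inpos(c), near(c), on(b,b), on(c,b), on(e,c), on(f,e), on(f,f)}
optimal plan length = 3; 3 ≤ 3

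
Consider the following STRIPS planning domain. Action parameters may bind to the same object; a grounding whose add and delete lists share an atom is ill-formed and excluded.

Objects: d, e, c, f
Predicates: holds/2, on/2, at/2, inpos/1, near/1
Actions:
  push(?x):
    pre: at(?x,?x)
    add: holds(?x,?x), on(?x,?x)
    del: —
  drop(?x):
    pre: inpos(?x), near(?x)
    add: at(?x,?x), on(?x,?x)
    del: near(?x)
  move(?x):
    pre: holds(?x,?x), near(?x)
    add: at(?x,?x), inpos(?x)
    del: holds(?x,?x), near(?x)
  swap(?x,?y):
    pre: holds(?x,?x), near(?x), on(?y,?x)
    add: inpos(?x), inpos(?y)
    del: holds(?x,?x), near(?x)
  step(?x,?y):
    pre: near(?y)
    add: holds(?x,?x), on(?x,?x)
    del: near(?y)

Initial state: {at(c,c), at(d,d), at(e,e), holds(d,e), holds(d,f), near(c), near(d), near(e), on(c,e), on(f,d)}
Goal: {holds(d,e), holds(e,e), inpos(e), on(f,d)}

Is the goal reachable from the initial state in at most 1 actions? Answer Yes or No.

No

1. push(e)  →  {at(c,c), at(d,d), at(e,e), holds(d,e), holds(d,f), holds(e,e), near(c), near(d), near(e), on(c,e), on(e,e), on(f,d)}
2. move(e)  →  {at(c,c), at(d,d), at(e,e), holds(d,e), holds(d,f), inpos(e), near(c), near(d), on(c,e), on(e,e), on(f,d)}
3. push(e)  →  {at(c,c), at(d,d), at(e,e), holds(d,e), holds(d,f), holds(e,e), inpos(e), near(c), near(d), on(c,e), on(e,e), on(f,d)}
optimal plan length = 3; 3 > 1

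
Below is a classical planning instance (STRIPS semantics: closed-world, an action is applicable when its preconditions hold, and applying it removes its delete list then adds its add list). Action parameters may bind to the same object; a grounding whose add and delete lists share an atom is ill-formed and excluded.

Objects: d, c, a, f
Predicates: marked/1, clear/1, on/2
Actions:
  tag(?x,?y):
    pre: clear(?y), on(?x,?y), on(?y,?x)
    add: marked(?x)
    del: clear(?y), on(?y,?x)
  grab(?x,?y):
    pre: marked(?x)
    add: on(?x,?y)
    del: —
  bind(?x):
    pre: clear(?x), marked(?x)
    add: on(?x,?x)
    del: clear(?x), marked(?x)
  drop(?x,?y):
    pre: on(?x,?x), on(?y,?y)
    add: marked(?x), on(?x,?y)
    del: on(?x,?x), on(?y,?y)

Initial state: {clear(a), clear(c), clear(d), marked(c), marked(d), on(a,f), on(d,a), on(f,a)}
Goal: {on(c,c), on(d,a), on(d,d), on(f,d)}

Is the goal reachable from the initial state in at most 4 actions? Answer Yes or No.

1. tag(f,a)  →  {clear(c), clear(d), marked(c), marked(d), marked(f), on(d,a), on(f,a)}
2. grab(d,d)  →  {clear(c), clear(d), marked(c), marked(d), marked(f), on(d,a), on(d,d), on(f,a)}
3. grab(c,c)  →  {clear(c), clear(d), marked(c), marked(d), marked(f), on(c,c), on(d,a), on(d,d), on(f,a)}
4. grab(f,d)  →  {clear(c), clear(d), marked(c), marked(d), marked(f), on(c,c), on(d,a), on(d,d), on(f,a), on(f,d)}
optimal plan length = 4; 4 ≤ 4

Yes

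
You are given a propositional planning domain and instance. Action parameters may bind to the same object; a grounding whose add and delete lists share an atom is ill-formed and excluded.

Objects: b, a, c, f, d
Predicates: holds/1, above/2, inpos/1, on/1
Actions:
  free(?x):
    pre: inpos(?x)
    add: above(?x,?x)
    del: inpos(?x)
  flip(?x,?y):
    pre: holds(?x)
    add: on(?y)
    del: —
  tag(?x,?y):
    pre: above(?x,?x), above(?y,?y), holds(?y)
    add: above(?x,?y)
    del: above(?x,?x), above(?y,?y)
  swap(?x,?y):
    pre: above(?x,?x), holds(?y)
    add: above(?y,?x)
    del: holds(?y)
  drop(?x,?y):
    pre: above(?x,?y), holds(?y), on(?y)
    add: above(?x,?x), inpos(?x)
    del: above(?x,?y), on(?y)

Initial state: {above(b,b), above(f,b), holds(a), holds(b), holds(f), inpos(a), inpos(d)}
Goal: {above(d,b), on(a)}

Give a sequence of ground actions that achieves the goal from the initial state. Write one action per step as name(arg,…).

free(d); flip(b,a); tag(d,b)

1. free(d)  →  {above(b,b), above(d,d), above(f,b), holds(a), holds(b), holds(f), inpos(a)}
2. flip(b,a)  →  {above(b,b), above(d,d), above(f,b), holds(a), holds(b), holds(f), inpos(a), on(a)}
3. tag(d,b)  →  {above(d,b), above(f,b), holds(a), holds(b), holds(f), inpos(a), on(a)}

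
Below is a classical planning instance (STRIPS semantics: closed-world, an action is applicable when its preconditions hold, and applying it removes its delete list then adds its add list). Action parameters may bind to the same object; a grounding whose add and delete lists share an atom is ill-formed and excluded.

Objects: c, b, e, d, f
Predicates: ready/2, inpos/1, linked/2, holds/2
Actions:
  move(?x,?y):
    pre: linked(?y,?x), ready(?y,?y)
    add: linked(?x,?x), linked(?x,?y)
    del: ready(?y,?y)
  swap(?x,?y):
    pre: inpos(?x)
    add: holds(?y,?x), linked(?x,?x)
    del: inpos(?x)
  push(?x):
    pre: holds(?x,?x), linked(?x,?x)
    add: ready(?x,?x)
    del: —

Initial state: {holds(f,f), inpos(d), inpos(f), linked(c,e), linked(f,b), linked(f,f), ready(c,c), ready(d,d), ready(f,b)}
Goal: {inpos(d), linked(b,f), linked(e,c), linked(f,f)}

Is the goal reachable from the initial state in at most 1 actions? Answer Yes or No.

No

1. move(e,c)  →  {holds(f,f), inpos(d), inpos(f), linked(c,e), linked(e,c), linked(e,e), linked(f,b), linked(f,f), ready(d,d), ready(f,b)}
2. push(f)  →  {holds(f,f), inpos(d), inpos(f), linked(c,e), linked(e,c), linked(e,e), linked(f,b), linked(f,f), ready(d,d), ready(f,b), ready(f,f)}
3. move(b,f)  →  {holds(f,f), inpos(d), inpos(f), linked(b,b), linked(b,f), linked(c,e), linked(e,c), linked(e,e), linked(f,b), linked(f,f), ready(d,d), ready(f,b)}
optimal plan length = 3; 3 > 1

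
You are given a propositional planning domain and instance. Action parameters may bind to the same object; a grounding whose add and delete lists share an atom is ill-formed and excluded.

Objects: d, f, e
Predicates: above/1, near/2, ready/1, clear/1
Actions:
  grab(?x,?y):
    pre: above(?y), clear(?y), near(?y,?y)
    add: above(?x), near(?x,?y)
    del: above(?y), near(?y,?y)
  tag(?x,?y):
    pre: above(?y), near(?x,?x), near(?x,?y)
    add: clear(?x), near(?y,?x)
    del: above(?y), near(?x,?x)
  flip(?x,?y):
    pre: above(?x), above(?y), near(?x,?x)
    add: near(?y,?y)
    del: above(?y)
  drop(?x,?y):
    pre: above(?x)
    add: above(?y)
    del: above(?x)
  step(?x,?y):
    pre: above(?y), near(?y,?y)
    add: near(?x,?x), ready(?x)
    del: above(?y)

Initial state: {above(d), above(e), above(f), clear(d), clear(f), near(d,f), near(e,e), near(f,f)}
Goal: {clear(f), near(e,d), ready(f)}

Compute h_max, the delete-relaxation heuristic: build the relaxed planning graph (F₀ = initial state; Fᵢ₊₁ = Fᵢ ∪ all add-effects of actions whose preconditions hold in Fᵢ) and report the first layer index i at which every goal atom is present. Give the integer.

2

F0 = init (8 atoms)
F1 = F0 ∪ {near(d,d), near(e,f), ready(d), ready(e), ready(f)}  (13 atoms)
F2 = F1 ∪ {clear(e), near(e,d), near(f,d), near(f,e)}  (17 atoms)
goal ⊆ F2  ⇒  h_max = 2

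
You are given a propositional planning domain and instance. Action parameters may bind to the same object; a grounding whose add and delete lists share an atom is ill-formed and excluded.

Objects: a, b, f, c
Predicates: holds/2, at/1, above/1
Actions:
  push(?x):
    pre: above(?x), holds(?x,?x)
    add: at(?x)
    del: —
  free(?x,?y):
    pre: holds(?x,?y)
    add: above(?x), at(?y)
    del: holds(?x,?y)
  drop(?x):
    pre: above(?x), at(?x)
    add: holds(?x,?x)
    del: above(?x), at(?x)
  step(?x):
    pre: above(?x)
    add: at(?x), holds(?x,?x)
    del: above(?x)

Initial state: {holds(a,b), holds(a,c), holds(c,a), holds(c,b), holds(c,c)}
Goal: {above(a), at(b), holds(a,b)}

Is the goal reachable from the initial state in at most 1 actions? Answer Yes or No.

1. free(a,c)  →  {above(a), at(c), holds(a,b), holds(c,a), holds(c,b), holds(c,c)}
2. free(c,b)  →  {above(a), above(c), at(b), at(c), holds(a,b), holds(c,a), holds(c,c)}
optimal plan length = 2; 2 > 1

No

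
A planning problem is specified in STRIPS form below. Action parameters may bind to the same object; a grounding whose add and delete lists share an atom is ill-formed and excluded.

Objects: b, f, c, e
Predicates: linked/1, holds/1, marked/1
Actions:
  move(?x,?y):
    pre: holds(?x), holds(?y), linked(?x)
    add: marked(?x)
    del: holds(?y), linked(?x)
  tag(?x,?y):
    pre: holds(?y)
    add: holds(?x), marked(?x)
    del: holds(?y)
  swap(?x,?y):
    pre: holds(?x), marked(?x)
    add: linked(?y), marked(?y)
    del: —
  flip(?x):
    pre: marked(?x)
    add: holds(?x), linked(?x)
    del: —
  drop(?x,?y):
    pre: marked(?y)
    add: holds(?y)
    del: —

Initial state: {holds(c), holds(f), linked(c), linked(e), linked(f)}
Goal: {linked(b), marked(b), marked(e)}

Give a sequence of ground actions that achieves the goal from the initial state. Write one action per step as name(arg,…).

1. tag(e,f)  →  {holds(c), holds(e), linked(c), linked(e), linked(f), marked(e)}
2. swap(e,b)  →  {holds(c), holds(e), linked(b), linked(c), linked(e), linked(f), marked(b), marked(e)}

tag(e,f); swap(e,b)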